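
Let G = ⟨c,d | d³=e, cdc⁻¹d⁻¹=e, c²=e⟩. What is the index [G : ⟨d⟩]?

First find ord(d) by computing successive powers:
  d¹ = d, d² = d², d³ = e.
So |⟨d⟩| = ord(d) = 3. With |G| = 6, by Lagrange [G : ⟨d⟩] = 6/3 = 2.

Answer: 2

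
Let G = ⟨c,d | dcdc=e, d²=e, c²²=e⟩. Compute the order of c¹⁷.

Compute successive powers until reaching e:
  (c¹⁷)¹ = c¹⁷, (c¹⁷)² = c¹², (c¹⁷)³ = c⁷, (c¹⁷)⁴ = c², (c¹⁷)⁵ = c¹⁹, (c¹⁷)⁶ = c¹⁴, (c¹⁷)⁷ = c⁹, (c¹⁷)⁸ = c⁴, (c¹⁷)⁹ = c²¹, (c¹⁷)¹⁰ = c¹⁶, (c¹⁷)¹¹ = c¹¹, (c¹⁷)¹² = c⁶, (c¹⁷)¹³ = c, (c¹⁷)¹⁴ = c¹⁸, (c¹⁷)¹⁵ = c¹³, (c¹⁷)¹⁶ = c⁸, (c¹⁷)¹⁷ = c³, (c¹⁷)¹⁸ = c²⁰, (c¹⁷)¹⁹ = c¹⁵, (c¹⁷)²⁰ = c¹⁰, (c¹⁷)²¹ = c⁵, (c¹⁷)²² = e.
The smallest positive k with (c¹⁷)ᵏ = e is 22.

Answer: 22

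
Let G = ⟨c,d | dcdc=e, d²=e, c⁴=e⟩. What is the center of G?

An element z ∈ Z(G) iff z commutes with every generator.
For example c² is central: (c²)·c = c³ = c·(c²); (c²)·d = c²d = d·(c²).
Whereas c ∉ Z(G) since c·d = cd ≠ c³d = d·c.
Checking each of the 8 elements this way gives Z(G) = {e, c²}, of order 2.

Answer: {e, c²}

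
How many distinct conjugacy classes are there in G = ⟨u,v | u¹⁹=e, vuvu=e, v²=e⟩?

The conjugacy classes (representative and size) are:
  [e] (size 1), [u¹⁸] (size 2), [u²] (size 2), [u¹⁶] (size 2), [u⁴] (size 2), [u¹⁴] (size 2), [u¹³] (size 2), [u¹²] (size 2), [u⁸] (size 2), [u⁹] (size 2), [v] (size 19).
Class equation: 1 + 2 + 2 + 2 + 2 + 2 + 2 + 2 + 2 + 2 + 19 = 38 = |G|. So G has 11 conjugacy classes.

Answer: 11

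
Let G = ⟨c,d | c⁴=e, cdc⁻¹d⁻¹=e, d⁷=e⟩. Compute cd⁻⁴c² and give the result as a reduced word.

Multiply left to right, reducing at each step:
  c · d⁻⁴ = cd³
  (cd³) · c² = c³d³

Answer: c³d³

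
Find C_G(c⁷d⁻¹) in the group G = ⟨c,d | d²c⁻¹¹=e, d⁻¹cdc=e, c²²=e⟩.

⟨c⁷d⁻¹⟩ ⊆ C_G(c⁷d⁻¹) since powers of c⁷d⁻¹ commute with c⁷d⁻¹; so |C_G(c⁷d⁻¹)| ≥ |⟨c⁷d⁻¹⟩| = 4.
By orbit–stabilizer, |C_G(c⁷d⁻¹)| = |G| / |conj. class of c⁷d⁻¹| = 44 / 11 = 4.
The 4 elements commuting with c⁷d⁻¹ are {e, c¹¹, c⁷d, c⁷d⁻¹}.

Answer: {e, c¹¹, c⁷d, c⁷d⁻¹}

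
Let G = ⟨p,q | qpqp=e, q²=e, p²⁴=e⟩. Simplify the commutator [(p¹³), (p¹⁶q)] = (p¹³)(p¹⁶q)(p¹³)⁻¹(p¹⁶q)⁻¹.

[(p¹³), (p¹⁶q)] = (p¹³)·(p¹⁶q)·(p¹³)⁻¹·(p¹⁶q)⁻¹.
  (p¹³) · (p¹⁶q) = p⁵q
  (p⁵q) · (p¹¹) = p¹⁸q
  (p¹⁸q) · (p¹⁶q) = p²

Answer: p²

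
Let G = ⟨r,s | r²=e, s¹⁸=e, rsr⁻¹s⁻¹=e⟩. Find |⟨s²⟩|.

|⟨s²⟩| equals the order of s². Compute successive powers until reaching e:
  (s²)¹ = s², (s²)² = s⁴, (s²)³ = s⁶, (s²)⁴ = s⁸, (s²)⁵ = s¹⁰, (s²)⁶ = s¹², (s²)⁷ = s¹⁴, (s²)⁸ = s¹⁶, (s²)⁹ = e.
The smallest positive k with (s²)ᵏ = e is 9, so |⟨s²⟩| = 9.

Answer: 9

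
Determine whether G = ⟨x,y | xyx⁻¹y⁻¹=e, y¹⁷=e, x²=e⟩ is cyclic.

|G| = 34. The element xy has order 34 (its powers give 34 distinct elements), so ⟨xy⟩ = G and G is cyclic.

Answer: Yes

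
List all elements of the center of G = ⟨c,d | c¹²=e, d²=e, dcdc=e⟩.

An element z ∈ Z(G) iff z commutes with every generator.
For example c⁶ is central: (c⁶)·c = c⁷ = c·(c⁶); (c⁶)·d = c⁶d = d·(c⁶).
Whereas c ∉ Z(G) since c·d = cd ≠ c¹¹d = d·c.
Checking each of the 24 elements this way gives Z(G) = {e, c⁶}, of order 2.

Answer: {e, c⁶}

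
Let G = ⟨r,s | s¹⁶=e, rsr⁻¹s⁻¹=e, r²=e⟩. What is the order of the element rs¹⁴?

Compute successive powers until reaching e:
  (rs¹⁴)¹ = rs¹⁴, (rs¹⁴)² = s¹², (rs¹⁴)³ = rs¹⁰, (rs¹⁴)⁴ = s⁸, (rs¹⁴)⁵ = rs⁶, (rs¹⁴)⁶ = s⁴, (rs¹⁴)⁷ = rs², (rs¹⁴)⁸ = e.
The smallest positive k with (rs¹⁴)ᵏ = e is 8.

Answer: 8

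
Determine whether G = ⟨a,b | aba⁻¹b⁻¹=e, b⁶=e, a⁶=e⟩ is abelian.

Each pair of generators commutes: a·b = ab = b·a. Since the generators pairwise commute, every element of G commutes with every other, so G is abelian.

Answer: Yes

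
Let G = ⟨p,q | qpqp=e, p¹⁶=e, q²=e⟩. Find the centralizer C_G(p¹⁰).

⟨p¹⁰⟩ ⊆ C_G(p¹⁰) since powers of p¹⁰ commute with p¹⁰; so |C_G(p¹⁰)| ≥ |⟨p¹⁰⟩| = 8.
By orbit–stabilizer, |C_G(p¹⁰)| = |G| / |conj. class of p¹⁰| = 32 / 2 = 16.
The 16 elements commuting with p¹⁰ are {e, p, p², p³, p⁴, p⁵, p⁶, p⁷, p⁸, p⁹, p¹⁰, p¹¹, p¹², p¹³, p¹⁴, p¹⁵}.

Answer: {e, p, p², p³, p⁴, p⁵, p⁶, p⁷, p⁸, p⁹, p¹⁰, p¹¹, p¹², p¹³, p¹⁴, p¹⁵}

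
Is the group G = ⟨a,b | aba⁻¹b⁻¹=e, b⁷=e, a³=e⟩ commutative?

Each pair of generators commutes: a·b = ab = b·a. Since the generators pairwise commute, every element of G commutes with every other, so G is abelian.

Answer: Yes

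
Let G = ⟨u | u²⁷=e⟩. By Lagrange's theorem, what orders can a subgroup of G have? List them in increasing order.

|G| = 27 = 3³. By Lagrange's theorem the order of any subgroup divides 27; the divisors of 27 are 1, 3, 9, 27.

Answer: 1, 3, 9, 27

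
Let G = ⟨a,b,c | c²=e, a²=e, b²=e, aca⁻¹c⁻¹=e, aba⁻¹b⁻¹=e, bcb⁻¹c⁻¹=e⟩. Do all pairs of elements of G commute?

Each pair of generators commutes: a·b = ab = b·a; a·c = ac = c·a; b·c = bc = c·b. Since the generators pairwise commute, every element of G commutes with every other, so G is abelian.

Answer: Yes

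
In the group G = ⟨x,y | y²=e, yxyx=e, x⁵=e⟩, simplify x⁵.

Compute successive powers of x, reducing at each step:
  x²: x · x = x²
  x³: (x²) · x = x³
  x⁴: (x³) · x = x⁴
  x⁵: (x⁴) · x = e

Answer: e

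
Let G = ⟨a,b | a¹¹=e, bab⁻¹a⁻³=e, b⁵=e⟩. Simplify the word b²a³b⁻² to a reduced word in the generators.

Multiply left to right, reducing at each step:
  (b²) · a³ = a⁵b²
  (a⁵b²) · b⁻² = a⁵

Answer: a⁵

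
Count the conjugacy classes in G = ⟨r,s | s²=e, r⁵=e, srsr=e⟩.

The conjugacy classes (representative and size) are:
  [e] (size 1), [r] (size 2), [r²] (size 2), [s] (size 5).
Class equation: 1 + 2 + 2 + 5 = 10 = |G|. So G has 4 conjugacy classes.

Answer: 4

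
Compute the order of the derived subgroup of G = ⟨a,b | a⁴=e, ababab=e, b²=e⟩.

G' = [G, G] is generated by all commutators. The generator-pair commutators are: [a, b] = a²ba.
The subgroup they normally generate is {e, a², ab, ba³, a²ba, a³b, a²ba³, ba, aba², ba²b, a²ba²b, a³ba²}, of order 12.
Check: |G/G'| = 24/12 = 2 is the order of the abelianisation.

Answer: 12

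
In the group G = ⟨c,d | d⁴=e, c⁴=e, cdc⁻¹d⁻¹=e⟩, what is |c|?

Compute successive powers until reaching e:
  c¹ = c, c² = c², c³ = c³, c⁴ = e.
The smallest positive k with cᵏ = e is 4.

Answer: 4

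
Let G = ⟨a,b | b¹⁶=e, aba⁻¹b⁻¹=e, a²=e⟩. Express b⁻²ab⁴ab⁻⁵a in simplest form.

Multiply left to right, reducing at each step:
  (b¹⁴) · a = ab¹⁴
  (ab¹⁴) · b⁴ = ab²
  (ab²) · a = b²
  (b²) · b⁻⁵ = b¹³
  (b¹³) · a = ab¹³

Answer: ab¹³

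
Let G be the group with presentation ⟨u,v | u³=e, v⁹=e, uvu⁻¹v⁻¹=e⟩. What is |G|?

Enumerate words in the generators, reducing via the relations: the distinct elements are
  {e, u, v, uv, u², v², v³, v⁴, v⁵, v⁶, v⁷, v⁸, uv², uv³, uv⁴, uv⁵, uv⁶, uv⁷, uv⁸, u²v, u²v², u²v³, u²v⁴, u²v⁵, u²v⁶, u²v⁷, u²v⁸}.
No further products give new elements, so |G| = 27.

Answer: 27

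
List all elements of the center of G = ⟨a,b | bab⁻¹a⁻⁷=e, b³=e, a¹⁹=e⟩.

An element z ∈ Z(G) iff z commutes with every generator.
For example e is central: e·a = a = a·e; e·b = b = b·e.
Whereas a ∉ Z(G) since a·b = ab ≠ a⁷b = b·a.
Checking each of the 57 elements this way gives Z(G) = {e}, of order 1.

Answer: {e}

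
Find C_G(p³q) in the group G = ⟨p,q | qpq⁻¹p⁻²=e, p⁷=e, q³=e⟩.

⟨p³q⟩ ⊆ C_G(p³q) since powers of p³q commute with p³q; so |C_G(p³q)| ≥ |⟨p³q⟩| = 3.
By orbit–stabilizer, |C_G(p³q)| = |G| / |conj. class of p³q| = 21 / 7 = 3.
The 3 elements commuting with p³q are {e, p³q, p²q²}.

Answer: {e, p³q, p²q²}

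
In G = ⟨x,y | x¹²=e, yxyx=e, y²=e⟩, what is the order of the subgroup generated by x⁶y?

|⟨x⁶y⟩| equals the order of x⁶y. Compute successive powers until reaching e:
  (x⁶y)¹ = x⁶y, (x⁶y)² = e.
The smallest positive k with (x⁶y)ᵏ = e is 2, so |⟨x⁶y⟩| = 2.

Answer: 2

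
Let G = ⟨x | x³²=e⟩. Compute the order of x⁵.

Compute successive powers until reaching e:
  (x⁵)¹ = x⁵, (x⁵)² = x¹⁰, (x⁵)³ = x¹⁵, (x⁵)⁴ = x²⁰, (x⁵)⁵ = x²⁵, (x⁵)⁶ = x³⁰, (x⁵)⁷ = x³, (x⁵)⁸ = x⁸, (x⁵)⁹ = x¹³, (x⁵)¹⁰ = x¹⁸, (x⁵)¹¹ = x²³, (x⁵)¹² = x²⁸, (x⁵)¹³ = x, (x⁵)¹⁴ = x⁶, (x⁵)¹⁵ = x¹¹, (x⁵)¹⁶ = x¹⁶, (x⁵)¹⁷ = x²¹, (x⁵)¹⁸ = x²⁶, (x⁵)¹⁹ = x³¹, (x⁵)²⁰ = x⁴, (x⁵)²¹ = x⁹, (x⁵)²² = x¹⁴, (x⁵)²³ = x¹⁹, (x⁵)²⁴ = x²⁴, (x⁵)²⁵ = x²⁹, (x⁵)²⁶ = x², (x⁵)²⁷ = x⁷, (x⁵)²⁸ = x¹², (x⁵)²⁹ = x¹⁷, (x⁵)³⁰ = x²², (x⁵)³¹ = x²⁷, (x⁵)³² = e.
The smallest positive k with (x⁵)ᵏ = e is 32.

Answer: 32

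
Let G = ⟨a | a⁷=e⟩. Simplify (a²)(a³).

Compute (a²) · (a³) by multiplying left to right and reducing via the relations at each step:
  (a²) · a³ = a⁵

Answer: a⁵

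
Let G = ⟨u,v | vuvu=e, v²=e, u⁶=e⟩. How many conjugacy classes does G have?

The conjugacy classes (representative and size) are:
  [e] (size 1), [u⁵] (size 2), [u⁴] (size 2), [u³] (size 1), [v] (size 3), [u³v] (size 3).
Class equation: 1 + 2 + 2 + 1 + 3 + 3 = 12 = |G|. So G has 6 conjugacy classes.

Answer: 6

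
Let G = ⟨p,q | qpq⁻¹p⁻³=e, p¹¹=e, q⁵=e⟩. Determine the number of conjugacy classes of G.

The conjugacy classes (representative and size) are:
  [e] (size 1), [p³] (size 5), [p⁶] (size 5), [p⁷q] (size 11), [p⁹q²] (size 11), [p⁷q³] (size 11), [p⁷q⁴] (size 11).
Class equation: 1 + 5 + 5 + 11 + 11 + 11 + 11 = 55 = |G|. So G has 7 conjugacy classes.

Answer: 7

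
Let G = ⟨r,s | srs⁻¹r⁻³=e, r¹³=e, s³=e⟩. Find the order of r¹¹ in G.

Compute successive powers until reaching e:
  (r¹¹)¹ = r¹¹, (r¹¹)² = r⁹, (r¹¹)³ = r⁷, (r¹¹)⁴ = r⁵, (r¹¹)⁵ = r³, (r¹¹)⁶ = r, (r¹¹)⁷ = r¹², (r¹¹)⁸ = r¹⁰, (r¹¹)⁹ = r⁸, (r¹¹)¹⁰ = r⁶, (r¹¹)¹¹ = r⁴, (r¹¹)¹² = r², (r¹¹)¹³ = e.
The smallest positive k with (r¹¹)ᵏ = e is 13.

Answer: 13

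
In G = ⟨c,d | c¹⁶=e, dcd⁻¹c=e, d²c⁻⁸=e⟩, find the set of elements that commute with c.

⟨c⟩ ⊆ C_G(c) since powers of c commute with c; so |C_G(c)| ≥ |⟨c⟩| = 16.
By orbit–stabilizer, |C_G(c)| = |G| / |conj. class of c| = 32 / 2 = 16.
The 16 elements commuting with c are {e, c, c², c³, c⁴, c⁵, c⁶, c⁷, c⁸, c⁹, c¹⁰, c¹¹, c¹², c¹³, c¹⁴, c¹⁵}.

Answer: {e, c, c², c³, c⁴, c⁵, c⁶, c⁷, c⁸, c⁹, c¹⁰, c¹¹, c¹², c¹³, c¹⁴, c¹⁵}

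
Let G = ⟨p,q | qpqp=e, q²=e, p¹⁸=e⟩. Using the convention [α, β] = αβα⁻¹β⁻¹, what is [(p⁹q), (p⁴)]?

[(p⁹q), (p⁴)] = (p⁹q)·(p⁴)·(p⁹q)⁻¹·(p⁴)⁻¹.
  (p⁹q) · (p⁴) = p⁵q
  (p⁵q) · (p⁹q) = p¹⁴
  (p¹⁴) · (p¹⁴) = p¹⁰

Answer: p¹⁰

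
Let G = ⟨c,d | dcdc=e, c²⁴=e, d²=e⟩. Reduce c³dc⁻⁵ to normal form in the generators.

Multiply left to right, reducing at each step:
  (c³) · d = c³d
  (c³d) · c⁻⁵ = c⁸d

Answer: c⁸d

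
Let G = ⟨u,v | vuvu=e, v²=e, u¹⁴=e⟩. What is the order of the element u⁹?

Compute successive powers until reaching e:
  (u⁹)¹ = u⁹, (u⁹)² = u⁴, (u⁹)³ = u¹³, (u⁹)⁴ = u⁸, (u⁹)⁵ = u³, (u⁹)⁶ = u¹², (u⁹)⁷ = u⁷, (u⁹)⁸ = u², (u⁹)⁹ = u¹¹, (u⁹)¹⁰ = u⁶, (u⁹)¹¹ = u, (u⁹)¹² = u¹⁰, (u⁹)¹³ = u⁵, (u⁹)¹⁴ = e.
The smallest positive k with (u⁹)ᵏ = e is 14.

Answer: 14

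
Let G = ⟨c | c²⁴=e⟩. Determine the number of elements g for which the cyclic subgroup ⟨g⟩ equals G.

G is cyclic of order 24. An element generates G iff its order is 24, and a cyclic group of order 24 has exactly φ(24) = 8 such elements.

Answer: 8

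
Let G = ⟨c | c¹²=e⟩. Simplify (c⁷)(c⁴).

Compute (c⁷) · (c⁴) by multiplying left to right and reducing via the relations at each step:
  (c⁷) · c⁴ = c¹¹

Answer: c¹¹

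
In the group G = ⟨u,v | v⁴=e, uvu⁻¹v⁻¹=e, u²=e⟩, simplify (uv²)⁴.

Compute successive powers of (uv²), reducing at each step:
  (uv²)²: (uv²) · u = v²;   (v²) · v² = e
  (uv²)³: e · u = u;   u · v² = uv²
  (uv²)⁴: (uv²) · u = v²;   (v²) · v² = e

Answer: e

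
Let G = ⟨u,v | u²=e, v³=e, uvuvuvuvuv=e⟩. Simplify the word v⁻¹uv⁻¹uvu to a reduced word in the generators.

Multiply left to right, reducing at each step:
  (v²) · u = v²u
  (v²u) · v⁻¹ = v²uv²
  (v²uv²) · u = v²uv²u
  (v²uv²u) · v = v²uv²uv
  (v²uv²uv) · u = v²uv²uvu

Answer: v²uv²uvu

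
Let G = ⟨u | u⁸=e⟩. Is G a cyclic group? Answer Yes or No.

|G| = 8. The element u has order 8 (its powers give 8 distinct elements), so ⟨u⟩ = G and G is cyclic.

Answer: Yes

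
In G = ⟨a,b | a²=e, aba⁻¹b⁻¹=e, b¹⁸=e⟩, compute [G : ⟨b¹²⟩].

First find ord(b¹²) by computing successive powers:
  (b¹²)¹ = b¹², (b¹²)² = b⁶, (b¹²)³ = e.
So |⟨b¹²⟩| = ord(b¹²) = 3. With |G| = 36, by Lagrange [G : ⟨b¹²⟩] = 36/3 = 12.

Answer: 12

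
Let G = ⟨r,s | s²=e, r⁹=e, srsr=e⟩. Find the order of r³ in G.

Compute successive powers until reaching e:
  (r³)¹ = r³, (r³)² = r⁶, (r³)³ = e.
The smallest positive k with (r³)ᵏ = e is 3.

Answer: 3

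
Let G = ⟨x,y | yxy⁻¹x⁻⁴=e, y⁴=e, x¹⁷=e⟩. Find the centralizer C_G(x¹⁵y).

⟨x¹⁵y⟩ ⊆ C_G(x¹⁵y) since powers of x¹⁵y commute with x¹⁵y; so |C_G(x¹⁵y)| ≥ |⟨x¹⁵y⟩| = 4.
By orbit–stabilizer, |C_G(x¹⁵y)| = |G| / |conj. class of x¹⁵y| = 68 / 17 = 4.
The 4 elements commuting with x¹⁵y are {e, x⁷y², x⁹y³, x¹⁵y}.

Answer: {e, x⁷y², x⁹y³, x¹⁵y}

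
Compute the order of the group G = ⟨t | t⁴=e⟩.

G is generated by a single element, so G is cyclic. The relator gives t⁴ = e and no smaller power is forced to be e, so the 4 powers {e, t, t², t³} are distinct. Hence |G| = 4.

Answer: 4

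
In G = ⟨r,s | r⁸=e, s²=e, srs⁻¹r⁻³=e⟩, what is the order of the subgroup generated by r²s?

|⟨r²s⟩| equals the order of r²s. Compute successive powers until reaching e:
  (r²s)¹ = r²s, (r²s)² = e.
The smallest positive k with (r²s)ᵏ = e is 2, so |⟨r²s⟩| = 2.

Answer: 2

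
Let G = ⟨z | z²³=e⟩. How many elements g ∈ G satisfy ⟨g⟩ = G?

G is cyclic of order 23. An element generates G iff its order is 23, and a cyclic group of order 23 has exactly φ(23) = 22 such elements.

Answer: 22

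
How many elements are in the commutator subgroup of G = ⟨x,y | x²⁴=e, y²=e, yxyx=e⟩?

G' = [G, G] is generated by all commutators. The generator-pair commutators are: [x, y] = x².
The subgroup they normally generate is {e, x², x⁴, x⁶, x⁸, x¹⁰, x¹², x¹⁴, x¹⁶, x¹⁸, x²⁰, x²²}, of order 12.
Check: |G/G'| = 48/12 = 4 is the order of the abelianisation.

Answer: 12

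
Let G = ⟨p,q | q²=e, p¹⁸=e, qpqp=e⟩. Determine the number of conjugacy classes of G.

The conjugacy classes (representative and size) are:
  [e] (size 1), [p] (size 2), [p²] (size 2), [p³] (size 2), [p¹⁴] (size 2), [p⁵] (size 2), [p¹²] (size 2), [p⁷] (size 2), [p¹⁰] (size 2), [p⁹] (size 1), [p¹⁰q] (size 9), [pq] (size 9).
Class equation: 1 + 2 + 2 + 2 + 2 + 2 + 2 + 2 + 2 + 1 + 9 + 9 = 36 = |G|. So G has 12 conjugacy classes.

Answer: 12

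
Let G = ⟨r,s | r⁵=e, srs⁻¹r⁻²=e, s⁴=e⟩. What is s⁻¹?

The order of s is 4 (smallest k with sᵏ = e), so s⁻¹ = s³ = s³.
Check: s · (s³) → s · s³ = e, giving e as required.

Answer: s³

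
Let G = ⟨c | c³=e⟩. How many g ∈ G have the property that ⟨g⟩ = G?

G is cyclic of order 3. An element generates G iff its order is 3, and a cyclic group of order 3 has exactly φ(3) = 2 such elements.

Answer: 2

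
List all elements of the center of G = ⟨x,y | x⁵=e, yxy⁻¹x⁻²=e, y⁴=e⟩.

An element z ∈ Z(G) iff z commutes with every generator.
For example e is central: e·x = x = x·e; e·y = y = y·e.
Whereas x ∉ Z(G) since x·y = xy ≠ x²y = y·x.
Checking each of the 20 elements this way gives Z(G) = {e}, of order 1.

Answer: {e}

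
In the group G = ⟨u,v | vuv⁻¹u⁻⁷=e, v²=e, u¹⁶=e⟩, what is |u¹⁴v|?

Compute successive powers until reaching e:
  (u¹⁴v)¹ = u¹⁴v, (u¹⁴v)² = e.
The smallest positive k with (u¹⁴v)ᵏ = e is 2.

Answer: 2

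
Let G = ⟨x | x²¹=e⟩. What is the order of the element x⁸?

Compute successive powers until reaching e:
  (x⁸)¹ = x⁸, (x⁸)² = x¹⁶, (x⁸)³ = x³, (x⁸)⁴ = x¹¹, (x⁸)⁵ = x¹⁹, (x⁸)⁶ = x⁶, (x⁸)⁷ = x¹⁴, (x⁸)⁸ = x, (x⁸)⁹ = x⁹, (x⁸)¹⁰ = x¹⁷, (x⁸)¹¹ = x⁴, (x⁸)¹² = x¹², (x⁸)¹³ = x²⁰, (x⁸)¹⁴ = x⁷, (x⁸)¹⁵ = x¹⁵, (x⁸)¹⁶ = x², (x⁸)¹⁷ = x¹⁰, (x⁸)¹⁸ = x¹⁸, (x⁸)¹⁹ = x⁵, (x⁸)²⁰ = x¹³, (x⁸)²¹ = e.
The smallest positive k with (x⁸)ᵏ = e is 21.

Answer: 21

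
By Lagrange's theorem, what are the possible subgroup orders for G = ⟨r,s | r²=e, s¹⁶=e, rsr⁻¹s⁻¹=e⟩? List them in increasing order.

|G| = 32 = 2⁵. By Lagrange's theorem the order of any subgroup divides 32; the divisors of 32 are 1, 2, 4, 8, 16, 32.

Answer: 1, 2, 4, 8, 16, 32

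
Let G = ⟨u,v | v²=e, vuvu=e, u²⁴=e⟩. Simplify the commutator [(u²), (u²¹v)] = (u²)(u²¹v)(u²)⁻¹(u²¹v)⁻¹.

[(u²), (u²¹v)] = (u²)·(u²¹v)·(u²)⁻¹·(u²¹v)⁻¹.
  (u²) · (u²¹v) = u²³v
  (u²³v) · (u²²) = uv
  (uv) · (u²¹v) = u⁴

Answer: u⁴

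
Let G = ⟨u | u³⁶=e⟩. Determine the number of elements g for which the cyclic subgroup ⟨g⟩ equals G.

G is cyclic of order 36. An element generates G iff its order is 36, and a cyclic group of order 36 has exactly φ(36) = 12 such elements.

Answer: 12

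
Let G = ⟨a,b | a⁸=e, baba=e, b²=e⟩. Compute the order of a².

Compute successive powers until reaching e:
  (a²)¹ = a², (a²)² = a⁴, (a²)³ = a⁶, (a²)⁴ = e.
The smallest positive k with (a²)ᵏ = e is 4.

Answer: 4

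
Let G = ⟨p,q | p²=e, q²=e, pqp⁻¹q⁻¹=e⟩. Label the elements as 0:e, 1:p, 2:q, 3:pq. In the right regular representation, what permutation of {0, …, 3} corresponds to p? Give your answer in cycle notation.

(0 1)(2 3)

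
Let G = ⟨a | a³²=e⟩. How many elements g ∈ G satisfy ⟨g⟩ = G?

G is cyclic of order 32. An element generates G iff its order is 32, and a cyclic group of order 32 has exactly φ(32) = 16 such elements.

Answer: 16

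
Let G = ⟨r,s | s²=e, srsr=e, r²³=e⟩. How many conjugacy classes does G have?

The conjugacy classes (representative and size) are:
  [e] (size 1), [r] (size 2), [r²¹] (size 2), [r²⁰] (size 2), [r⁴] (size 2), [r¹⁸] (size 2), [r⁶] (size 2), [r¹⁶] (size 2), [r⁸] (size 2), [r⁹] (size 2), [r¹⁰] (size 2), [r¹²] (size 2), [r¹⁸s] (size 23).
Class equation: 1 + 2 + 2 + 2 + 2 + 2 + 2 + 2 + 2 + 2 + 2 + 2 + 23 = 46 = |G|. So G has 13 conjugacy classes.

Answer: 13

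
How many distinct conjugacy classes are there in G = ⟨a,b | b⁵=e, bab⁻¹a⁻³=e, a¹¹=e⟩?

The conjugacy classes (representative and size) are:
  [e] (size 1), [a³] (size 5), [a⁶] (size 5), [a⁷b] (size 11), [a⁹b²] (size 11), [a⁷b³] (size 11), [a⁷b⁴] (size 11).
Class equation: 1 + 5 + 5 + 11 + 11 + 11 + 11 = 55 = |G|. So G has 7 conjugacy classes.

Answer: 7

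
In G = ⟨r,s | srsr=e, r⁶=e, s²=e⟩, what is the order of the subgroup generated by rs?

|⟨rs⟩| equals the order of rs. Compute successive powers until reaching e:
  (rs)¹ = rs, (rs)² = e.
The smallest positive k with (rs)ᵏ = e is 2, so |⟨rs⟩| = 2.

Answer: 2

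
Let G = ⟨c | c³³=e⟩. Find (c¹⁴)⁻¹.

The order of (c¹⁴) is 33 (smallest k with (c¹⁴)ᵏ = e), so (c¹⁴)⁻¹ = (c¹⁴)³² = c¹⁹.
Check: (c¹⁴) · (c¹⁹) → (c¹⁴) · c¹⁹ = e, giving e as required.

Answer: c¹⁹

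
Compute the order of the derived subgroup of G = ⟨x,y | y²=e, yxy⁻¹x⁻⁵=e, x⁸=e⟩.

G' = [G, G] is generated by all commutators. The generator-pair commutators are: [x, y] = x⁴.
The subgroup they normally generate is {e, x⁴}, of order 2.
Check: |G/G'| = 16/2 = 8 is the order of the abelianisation.

Answer: 2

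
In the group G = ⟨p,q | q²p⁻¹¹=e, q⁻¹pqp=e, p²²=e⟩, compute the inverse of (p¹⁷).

The order of (p¹⁷) is 22 (smallest k with (p¹⁷)ᵏ = e), so (p¹⁷)⁻¹ = (p¹⁷)²¹ = p⁵.
Check: (p¹⁷) · (p⁵) → (p¹⁷) · p⁵ = e, giving e as required.

Answer: p⁵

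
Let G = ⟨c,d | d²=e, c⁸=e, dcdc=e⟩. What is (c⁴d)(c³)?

Compute (c⁴d) · (c³) by multiplying left to right and reducing via the relations at each step:
  (c⁴d) · c³ = cd

Answer: cd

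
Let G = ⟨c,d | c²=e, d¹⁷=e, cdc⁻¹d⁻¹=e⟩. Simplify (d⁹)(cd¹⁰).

Compute (d⁹) · (cd¹⁰) by multiplying left to right and reducing via the relations at each step:
  (d⁹) · c = cd⁹
  (cd⁹) · d¹⁰ = cd²

Answer: cd²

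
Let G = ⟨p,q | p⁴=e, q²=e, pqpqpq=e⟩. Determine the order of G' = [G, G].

G' = [G, G] is generated by all commutators. The generator-pair commutators are: [p, q] = p²qp.
The subgroup they normally generate is {e, p², pq, qp³, p²qp, p³q, p²qp³, qp, pqp², qp²q, p²qp²q, p³qp²}, of order 12.
Check: |G/G'| = 24/12 = 2 is the order of the abelianisation.

Answer: 12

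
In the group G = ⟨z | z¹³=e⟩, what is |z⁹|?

Compute successive powers until reaching e:
  (z⁹)¹ = z⁹, (z⁹)² = z⁵, (z⁹)³ = z, (z⁹)⁴ = z¹⁰, (z⁹)⁵ = z⁶, (z⁹)⁶ = z², (z⁹)⁷ = z¹¹, (z⁹)⁸ = z⁷, (z⁹)⁹ = z³, (z⁹)¹⁰ = z¹², (z⁹)¹¹ = z⁸, (z⁹)¹² = z⁴, (z⁹)¹³ = e.
The smallest positive k with (z⁹)ᵏ = e is 13.

Answer: 13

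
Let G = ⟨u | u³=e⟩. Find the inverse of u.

The order of u is 3 (smallest k with uᵏ = e), so u⁻¹ = u² = u².
Check: u · (u²) → u · u² = e, giving e as required.

Answer: u²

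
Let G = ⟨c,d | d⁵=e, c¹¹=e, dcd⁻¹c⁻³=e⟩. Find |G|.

Enumerate words in the generators, reducing via the relations: the distinct elements are
  {c, d, e, cd, c², c³, c⁴, c⁵, c⁶, c⁷, c⁸, c⁹, d², d³, d⁴, cd², cd³, cd⁴, c²d, c³d, c¹⁰, c⁴d, c⁵d, c⁶d, c⁷d, c⁸d, c⁹d, c²d², c²d³, c²d⁴, c³d², c³d³, c³d⁴, c¹⁰d, c⁴d², c⁴d³, c⁴d⁴, c⁵d², c⁵d³, c⁵d⁴, c⁶d², c⁶d³, c⁶d⁴, c⁷d², c⁷d³, c⁷d⁴, c⁸d², c⁸d³, c⁸d⁴, c⁹d², c⁹d³, c⁹d⁴, c¹⁰d², c¹⁰d³, c¹⁰d⁴}.
No further products give new elements, so |G| = 55.

Answer: 55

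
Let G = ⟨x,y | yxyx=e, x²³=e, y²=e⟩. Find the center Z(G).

An element z ∈ Z(G) iff z commutes with every generator.
For example e is central: e·x = x = x·e; e·y = y = y·e.
Whereas x ∉ Z(G) since x·y = xy ≠ x²²y = y·x.
Checking each of the 46 elements this way gives Z(G) = {e}, of order 1.

Answer: {e}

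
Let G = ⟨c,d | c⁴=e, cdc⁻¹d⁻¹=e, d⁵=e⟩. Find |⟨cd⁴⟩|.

|⟨cd⁴⟩| equals the order of cd⁴. Compute successive powers until reaching e:
  (cd⁴)¹ = cd⁴, (cd⁴)² = c²d³, (cd⁴)³ = c³d², (cd⁴)⁴ = d, (cd⁴)⁵ = c, (cd⁴)⁶ = c²d⁴, (cd⁴)⁷ = c³d³, (cd⁴)⁸ = d², (cd⁴)⁹ = cd, (cd⁴)¹⁰ = c², (cd⁴)¹¹ = c³d⁴, (cd⁴)¹² = d³, (cd⁴)¹³ = cd², (cd⁴)¹⁴ = c²d, (cd⁴)¹⁵ = c³, (cd⁴)¹⁶ = d⁴, (cd⁴)¹⁷ = cd³, (cd⁴)¹⁸ = c²d², (cd⁴)¹⁹ = c³d, (cd⁴)²⁰ = e.
The smallest positive k with (cd⁴)ᵏ = e is 20, so |⟨cd⁴⟩| = 20.

Answer: 20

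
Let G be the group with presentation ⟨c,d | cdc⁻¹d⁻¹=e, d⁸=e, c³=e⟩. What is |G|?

Enumerate words in the generators, reducing via the relations: the distinct elements are
  {c, d, e, cd, c², d², d³, d⁴, d⁵, d⁶, d⁷, cd², cd³, cd⁴, cd⁵, cd⁶, cd⁷, c²d, c²d², c²d³, c²d⁴, c²d⁵, c²d⁶, c²d⁷}.
No further products give new elements, so |G| = 24.

Answer: 24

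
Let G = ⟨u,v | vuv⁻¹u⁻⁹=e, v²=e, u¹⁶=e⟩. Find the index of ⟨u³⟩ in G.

First find ord(u³) by computing successive powers:
  (u³)¹ = u³, (u³)² = u⁶, (u³)³ = u⁹, (u³)⁴ = u¹², (u³)⁵ = u¹⁵, (u³)⁶ = u², (u³)⁷ = u⁵, (u³)⁸ = u⁸, (u³)⁹ = u¹¹, (u³)¹⁰ = u¹⁴, (u³)¹¹ = u, (u³)¹² = u⁴, (u³)¹³ = u⁷, (u³)¹⁴ = u¹⁰, (u³)¹⁵ = u¹³, (u³)¹⁶ = e.
So |⟨u³⟩| = ord(u³) = 16. With |G| = 32, by Lagrange [G : ⟨u³⟩] = 32/16 = 2.

Answer: 2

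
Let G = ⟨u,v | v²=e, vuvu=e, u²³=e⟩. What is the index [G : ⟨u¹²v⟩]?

First find ord(u¹²v) by computing successive powers:
  (u¹²v)¹ = u¹²v, (u¹²v)² = e.
So |⟨u¹²v⟩| = ord(u¹²v) = 2. With |G| = 46, by Lagrange [G : ⟨u¹²v⟩] = 46/2 = 23.

Answer: 23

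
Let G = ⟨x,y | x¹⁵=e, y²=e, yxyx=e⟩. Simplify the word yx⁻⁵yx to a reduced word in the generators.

Multiply left to right, reducing at each step:
  y · x⁻⁵ = x⁵y
  (x⁵y) · y = x⁵
  (x⁵) · x = x⁶

Answer: x⁶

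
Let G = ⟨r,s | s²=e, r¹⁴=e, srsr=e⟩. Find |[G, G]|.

G' = [G, G] is generated by all commutators. The generator-pair commutators are: [r, s] = r².
The subgroup they normally generate is {e, r², r⁴, r⁶, r⁸, r¹⁰, r¹²}, of order 7.
Check: |G/G'| = 28/7 = 4 is the order of the abelianisation.

Answer: 7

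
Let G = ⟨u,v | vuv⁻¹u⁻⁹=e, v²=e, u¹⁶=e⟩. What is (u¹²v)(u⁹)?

Compute (u¹²v) · (u⁹) by multiplying left to right and reducing via the relations at each step:
  (u¹²v) · u⁹ = u¹³v

Answer: u¹³v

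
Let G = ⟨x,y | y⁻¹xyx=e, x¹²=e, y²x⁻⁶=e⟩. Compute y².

Compute successive powers of y, reducing at each step:
  y²: y · y = x⁶

Answer: x⁶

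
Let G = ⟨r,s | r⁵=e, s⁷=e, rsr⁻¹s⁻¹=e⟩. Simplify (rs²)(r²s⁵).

Compute (rs²) · (r²s⁵) by multiplying left to right and reducing via the relations at each step:
  (rs²) · r² = r³s²
  (r³s²) · s⁵ = r³

Answer: r³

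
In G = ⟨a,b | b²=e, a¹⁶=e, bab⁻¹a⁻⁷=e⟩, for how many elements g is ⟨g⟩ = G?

⟨g⟩ = G would require ord(g) = |G| = 32, but the maximum element order in G is 16 < 32. So G is not cyclic and no single element generates it: the count is 0.

Answer: 0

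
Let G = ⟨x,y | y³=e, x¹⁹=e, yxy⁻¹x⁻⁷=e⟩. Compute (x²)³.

Compute successive powers of (x²), reducing at each step:
  (x²)²: (x²) · x² = x⁴
  (x²)³: (x⁴) · x² = x⁶

Answer: x⁶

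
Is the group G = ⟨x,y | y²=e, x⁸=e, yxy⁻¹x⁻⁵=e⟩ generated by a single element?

Every cyclic group is abelian. But x·y = xy while y·x = x⁵y, so x·y ≠ y·x and G is not abelian. Hence G is not cyclic.

Answer: No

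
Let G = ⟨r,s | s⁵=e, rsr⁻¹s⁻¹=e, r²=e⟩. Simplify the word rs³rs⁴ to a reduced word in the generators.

Multiply left to right, reducing at each step:
  r · s³ = rs³
  (rs³) · r = s³
  (s³) · s⁴ = s²

Answer: s²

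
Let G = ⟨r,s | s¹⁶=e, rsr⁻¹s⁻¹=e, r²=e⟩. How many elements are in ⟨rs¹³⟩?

|⟨rs¹³⟩| equals the order of rs¹³. Compute successive powers until reaching e:
  (rs¹³)¹ = rs¹³, (rs¹³)² = s¹⁰, (rs¹³)³ = rs⁷, (rs¹³)⁴ = s⁴, (rs¹³)⁵ = rs, (rs¹³)⁶ = s¹⁴, (rs¹³)⁷ = rs¹¹, (rs¹³)⁸ = s⁸, (rs¹³)⁹ = rs⁵, (rs¹³)¹⁰ = s², (rs¹³)¹¹ = rs¹⁵, (rs¹³)¹² = s¹², (rs¹³)¹³ = rs⁹, (rs¹³)¹⁴ = s⁶, (rs¹³)¹⁵ = rs³, (rs¹³)¹⁶ = e.
The smallest positive k with (rs¹³)ᵏ = e is 16, so |⟨rs¹³⟩| = 16.

Answer: 16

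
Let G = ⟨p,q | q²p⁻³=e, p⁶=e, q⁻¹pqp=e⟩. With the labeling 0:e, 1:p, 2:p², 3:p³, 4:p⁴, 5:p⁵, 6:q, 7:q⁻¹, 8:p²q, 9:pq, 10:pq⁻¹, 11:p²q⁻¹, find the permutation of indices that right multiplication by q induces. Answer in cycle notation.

(0 6 3 7)(1 9 4 10)(2 8 5 11)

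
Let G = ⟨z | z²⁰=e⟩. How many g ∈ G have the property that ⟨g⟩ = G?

G is cyclic of order 20. An element generates G iff its order is 20, and a cyclic group of order 20 has exactly φ(20) = 8 such elements.

Answer: 8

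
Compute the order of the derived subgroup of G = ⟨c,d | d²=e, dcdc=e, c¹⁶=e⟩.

G' = [G, G] is generated by all commutators. The generator-pair commutators are: [c, d] = c².
The subgroup they normally generate is {e, c², c⁴, c⁶, c⁸, c¹⁰, c¹², c¹⁴}, of order 8.
Check: |G/G'| = 32/8 = 4 is the order of the abelianisation.

Answer: 8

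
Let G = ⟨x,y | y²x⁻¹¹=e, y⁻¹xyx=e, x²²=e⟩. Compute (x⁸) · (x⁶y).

Compute (x⁸) · (x⁶y) by multiplying left to right and reducing via the relations at each step:
  (x⁸) · x⁶ = x¹⁴
  (x¹⁴) · y = x³y⁻¹

Answer: x³y⁻¹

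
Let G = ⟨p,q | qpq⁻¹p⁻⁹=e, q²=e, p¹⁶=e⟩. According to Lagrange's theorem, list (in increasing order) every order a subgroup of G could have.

|G| = 32 = 2⁵. By Lagrange's theorem the order of any subgroup divides 32; the divisors of 32 are 1, 2, 4, 8, 16, 32.

Answer: 1, 2, 4, 8, 16, 32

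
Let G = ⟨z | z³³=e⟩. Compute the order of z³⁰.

Compute successive powers until reaching e:
  (z³⁰)¹ = z³⁰, (z³⁰)² = z²⁷, (z³⁰)³ = z²⁴, (z³⁰)⁴ = z²¹, (z³⁰)⁵ = z¹⁸, (z³⁰)⁶ = z¹⁵, (z³⁰)⁷ = z¹², (z³⁰)⁸ = z⁹, (z³⁰)⁹ = z⁶, (z³⁰)¹⁰ = z³, (z³⁰)¹¹ = e.
The smallest positive k with (z³⁰)ᵏ = e is 11.

Answer: 11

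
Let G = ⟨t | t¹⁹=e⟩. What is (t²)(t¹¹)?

Compute (t²) · (t¹¹) by multiplying left to right and reducing via the relations at each step:
  (t²) · t¹¹ = t¹³

Answer: t¹³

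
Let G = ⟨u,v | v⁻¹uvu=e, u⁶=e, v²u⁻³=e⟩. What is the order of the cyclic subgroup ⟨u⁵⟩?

|⟨u⁵⟩| equals the order of u⁵. Compute successive powers until reaching e:
  (u⁵)¹ = u⁵, (u⁵)² = u⁴, (u⁵)³ = u³, (u⁵)⁴ = u², (u⁵)⁵ = u, (u⁵)⁶ = e.
The smallest positive k with (u⁵)ᵏ = e is 6, so |⟨u⁵⟩| = 6.

Answer: 6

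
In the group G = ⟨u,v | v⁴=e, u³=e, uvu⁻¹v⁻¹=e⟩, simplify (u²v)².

Compute successive powers of (u²v), reducing at each step:
  (u²v)²: (u²v) · u² = uv;   (uv) · v = uv²

Answer: uv²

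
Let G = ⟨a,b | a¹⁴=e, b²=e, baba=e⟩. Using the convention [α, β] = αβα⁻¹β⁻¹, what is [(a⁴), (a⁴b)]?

[(a⁴), (a⁴b)] = (a⁴)·(a⁴b)·(a⁴)⁻¹·(a⁴b)⁻¹.
  (a⁴) · (a⁴b) = a⁸b
  (a⁸b) · (a¹⁰) = a¹²b
  (a¹²b) · (a⁴b) = a⁸

Answer: a⁸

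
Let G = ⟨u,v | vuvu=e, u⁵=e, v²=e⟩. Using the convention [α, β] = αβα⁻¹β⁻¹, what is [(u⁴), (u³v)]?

[(u⁴), (u³v)] = (u⁴)·(u³v)·(u⁴)⁻¹·(u³v)⁻¹.
  (u⁴) · (u³v) = u²v
  (u²v) · u = uv
  (uv) · (u³v) = u³

Answer: u³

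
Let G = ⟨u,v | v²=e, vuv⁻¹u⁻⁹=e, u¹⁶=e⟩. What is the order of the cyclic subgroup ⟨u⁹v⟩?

|⟨u⁹v⟩| equals the order of u⁹v. Compute successive powers until reaching e:
  (u⁹v)¹ = u⁹v, (u⁹v)² = u¹⁰, (u⁹v)³ = u³v, (u⁹v)⁴ = u⁴, (u⁹v)⁵ = u¹³v, (u⁹v)⁶ = u¹⁴, (u⁹v)⁷ = u⁷v, (u⁹v)⁸ = u⁸, (u⁹v)⁹ = uv, (u⁹v)¹⁰ = u², (u⁹v)¹¹ = u¹¹v, (u⁹v)¹² = u¹², (u⁹v)¹³ = u⁵v, (u⁹v)¹⁴ = u⁶, (u⁹v)¹⁵ = u¹⁵v, (u⁹v)¹⁶ = e.
The smallest positive k with (u⁹v)ᵏ = e is 16, so |⟨u⁹v⟩| = 16.

Answer: 16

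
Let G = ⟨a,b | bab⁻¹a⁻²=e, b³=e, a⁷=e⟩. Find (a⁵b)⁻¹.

The order of (a⁵b) is 3 (smallest k with (a⁵b)ᵏ = e), so (a⁵b)⁻¹ = (a⁵b)² = ab².
Check: (a⁵b) · (ab²) → (a⁵b) · a = b;   b · b² = e, giving e as required.

Answer: ab²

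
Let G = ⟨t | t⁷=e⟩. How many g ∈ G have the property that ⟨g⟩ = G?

G is cyclic of order 7. An element generates G iff its order is 7, and a cyclic group of order 7 has exactly φ(7) = 6 such elements.

Answer: 6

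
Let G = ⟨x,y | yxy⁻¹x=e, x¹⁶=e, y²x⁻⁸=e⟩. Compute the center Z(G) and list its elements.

An element z ∈ Z(G) iff z commutes with every generator.
For example x⁸ is central: (x⁸)·x = x⁹ = x·(x⁸); (x⁸)·y = y⁻¹ = y·(x⁸).
Whereas x ∉ Z(G) since x·y = xy ≠ x⁷y⁻¹ = y·x.
Checking each of the 32 elements this way gives Z(G) = {e, x⁸}, of order 2.

Answer: {e, x⁸}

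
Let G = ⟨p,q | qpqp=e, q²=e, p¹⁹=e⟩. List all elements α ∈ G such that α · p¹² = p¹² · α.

⟨p¹²⟩ ⊆ C_G(p¹²) since powers of p¹² commute with p¹²; so |C_G(p¹²)| ≥ |⟨p¹²⟩| = 19.
By orbit–stabilizer, |C_G(p¹²)| = |G| / |conj. class of p¹²| = 38 / 2 = 19.
The 19 elements commuting with p¹² are {e, p, p², p³, p⁴, p⁵, p⁶, p⁷, p⁸, p⁹, p¹⁰, p¹¹, p¹², p¹³, p¹⁴, p¹⁵, p¹⁶, p¹⁷, p¹⁸}.

Answer: {e, p, p², p³, p⁴, p⁵, p⁶, p⁷, p⁸, p⁹, p¹⁰, p¹¹, p¹², p¹³, p¹⁴, p¹⁵, p¹⁶, p¹⁷, p¹⁸}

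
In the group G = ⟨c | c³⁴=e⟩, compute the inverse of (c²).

The order of (c²) is 17 (smallest k with (c²)ᵏ = e), so (c²)⁻¹ = (c²)¹⁶ = c³².
Check: (c²) · (c³²) → (c²) · c³² = e, giving e as required.

Answer: c³²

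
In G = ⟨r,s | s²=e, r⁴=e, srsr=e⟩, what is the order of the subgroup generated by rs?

|⟨rs⟩| equals the order of rs. Compute successive powers until reaching e:
  (rs)¹ = rs, (rs)² = e.
The smallest positive k with (rs)ᵏ = e is 2, so |⟨rs⟩| = 2.

Answer: 2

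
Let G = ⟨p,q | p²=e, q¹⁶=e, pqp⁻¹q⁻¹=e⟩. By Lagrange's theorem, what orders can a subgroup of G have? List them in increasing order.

|G| = 32 = 2⁵. By Lagrange's theorem the order of any subgroup divides 32; the divisors of 32 are 1, 2, 4, 8, 16, 32.

Answer: 1, 2, 4, 8, 16, 32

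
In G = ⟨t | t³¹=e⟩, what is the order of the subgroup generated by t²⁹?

|⟨t²⁹⟩| equals the order of t²⁹. Compute successive powers until reaching e:
  (t²⁹)¹ = t²⁹, (t²⁹)² = t²⁷, (t²⁹)³ = t²⁵, (t²⁹)⁴ = t²³, (t²⁹)⁵ = t²¹, (t²⁹)⁶ = t¹⁹, (t²⁹)⁷ = t¹⁷, (t²⁹)⁸ = t¹⁵, (t²⁹)⁹ = t¹³, (t²⁹)¹⁰ = t¹¹, (t²⁹)¹¹ = t⁹, (t²⁹)¹² = t⁷, (t²⁹)¹³ = t⁵, (t²⁹)¹⁴ = t³, (t²⁹)¹⁵ = t, (t²⁹)¹⁶ = t³⁰, (t²⁹)¹⁷ = t²⁸, (t²⁹)¹⁸ = t²⁶, (t²⁹)¹⁹ = t²⁴, (t²⁹)²⁰ = t²², (t²⁹)²¹ = t²⁰, (t²⁹)²² = t¹⁸, (t²⁹)²³ = t¹⁶, (t²⁹)²⁴ = t¹⁴, (t²⁹)²⁵ = t¹², (t²⁹)²⁶ = t¹⁰, (t²⁹)²⁷ = t⁸, (t²⁹)²⁸ = t⁶, (t²⁹)²⁹ = t⁴, (t²⁹)³⁰ = t², (t²⁹)³¹ = e.
The smallest positive k with (t²⁹)ᵏ = e is 31, so |⟨t²⁹⟩| = 31.

Answer: 31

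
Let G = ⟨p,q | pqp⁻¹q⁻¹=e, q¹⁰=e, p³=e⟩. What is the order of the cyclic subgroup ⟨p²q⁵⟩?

|⟨p²q⁵⟩| equals the order of p²q⁵. Compute successive powers until reaching e:
  (p²q⁵)¹ = p²q⁵, (p²q⁵)² = p, (p²q⁵)³ = q⁵, (p²q⁵)⁴ = p², (p²q⁵)⁵ = pq⁵, (p²q⁵)⁶ = e.
The smallest positive k with (p²q⁵)ᵏ = e is 6, so |⟨p²q⁵⟩| = 6.

Answer: 6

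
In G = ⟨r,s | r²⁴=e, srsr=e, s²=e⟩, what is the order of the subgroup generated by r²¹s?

|⟨r²¹s⟩| equals the order of r²¹s. Compute successive powers until reaching e:
  (r²¹s)¹ = r²¹s, (r²¹s)² = e.
The smallest positive k with (r²¹s)ᵏ = e is 2, so |⟨r²¹s⟩| = 2.

Answer: 2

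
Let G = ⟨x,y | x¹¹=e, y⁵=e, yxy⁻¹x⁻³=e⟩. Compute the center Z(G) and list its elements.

An element z ∈ Z(G) iff z commutes with every generator.
For example e is central: e·x = x = x·e; e·y = y = y·e.
Whereas x ∉ Z(G) since x·y = xy ≠ x³y = y·x.
Checking each of the 55 elements this way gives Z(G) = {e}, of order 1.

Answer: {e}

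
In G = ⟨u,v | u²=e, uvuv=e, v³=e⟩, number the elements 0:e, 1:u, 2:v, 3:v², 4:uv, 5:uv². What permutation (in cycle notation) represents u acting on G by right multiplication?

(0 1)(2 5)(3 4)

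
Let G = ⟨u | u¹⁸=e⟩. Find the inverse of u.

The order of u is 18 (smallest k with uᵏ = e), so u⁻¹ = u¹⁷ = u¹⁷.
Check: u · (u¹⁷) → u · u¹⁷ = e, giving e as required.

Answer: u¹⁷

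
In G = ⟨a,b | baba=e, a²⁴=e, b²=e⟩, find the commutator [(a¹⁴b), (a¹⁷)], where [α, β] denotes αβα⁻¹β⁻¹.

[(a¹⁴b), (a¹⁷)] = (a¹⁴b)·(a¹⁷)·(a¹⁴b)⁻¹·(a¹⁷)⁻¹.
  (a¹⁴b) · (a¹⁷) = a²¹b
  (a²¹b) · (a¹⁴b) = a⁷
  (a⁷) · (a⁷) = a¹⁴

Answer: a¹⁴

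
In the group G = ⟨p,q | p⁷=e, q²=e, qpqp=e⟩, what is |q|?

Compute successive powers until reaching e:
  q¹ = q, q² = e.
The smallest positive k with qᵏ = e is 2.

Answer: 2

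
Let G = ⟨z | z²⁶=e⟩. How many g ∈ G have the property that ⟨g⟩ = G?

G is cyclic of order 26. An element generates G iff its order is 26, and a cyclic group of order 26 has exactly φ(26) = 12 such elements.

Answer: 12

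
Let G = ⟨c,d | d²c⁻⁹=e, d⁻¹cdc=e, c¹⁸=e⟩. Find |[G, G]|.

G' = [G, G] is generated by all commutators. The generator-pair commutators are: [c, d] = c².
The subgroup they normally generate is {e, c², c⁴, c⁶, c⁸, c¹⁰, c¹², c¹⁴, c¹⁶}, of order 9.
Check: |G/G'| = 36/9 = 4 is the order of the abelianisation.

Answer: 9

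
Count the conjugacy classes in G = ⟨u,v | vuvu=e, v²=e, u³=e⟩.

The conjugacy classes (representative and size) are:
  [e] (size 1), [u] (size 2), [uv] (size 3).
Class equation: 1 + 2 + 3 = 6 = |G|. So G has 3 conjugacy classes.

Answer: 3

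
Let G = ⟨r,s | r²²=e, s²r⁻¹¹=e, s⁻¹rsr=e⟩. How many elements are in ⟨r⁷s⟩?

|⟨r⁷s⟩| equals the order of r⁷s. Compute successive powers until reaching e:
  (r⁷s)¹ = r⁷s, (r⁷s)² = r¹¹, (r⁷s)³ = r⁷s⁻¹, (r⁷s)⁴ = e.
The smallest positive k with (r⁷s)ᵏ = e is 4, so |⟨r⁷s⟩| = 4.

Answer: 4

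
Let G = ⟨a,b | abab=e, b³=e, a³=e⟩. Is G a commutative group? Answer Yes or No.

a·b = ab but b·a = a²b², so a·b ≠ b·a and G is not abelian.

Answer: No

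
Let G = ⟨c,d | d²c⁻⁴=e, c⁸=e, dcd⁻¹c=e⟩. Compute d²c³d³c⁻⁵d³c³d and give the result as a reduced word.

Multiply left to right, reducing at each step:
  (c⁴) · c³ = c⁷
  (c⁷) · d³ = c³d
  (c³d) · c⁻⁵ = d
  d · d³ = e
  e · c³ = c³
  (c³) · d = c³d

Answer: c³d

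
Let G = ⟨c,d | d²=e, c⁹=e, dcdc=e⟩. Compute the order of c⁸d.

Compute successive powers until reaching e:
  (c⁸d)¹ = c⁸d, (c⁸d)² = e.
The smallest positive k with (c⁸d)ᵏ = e is 2.

Answer: 2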